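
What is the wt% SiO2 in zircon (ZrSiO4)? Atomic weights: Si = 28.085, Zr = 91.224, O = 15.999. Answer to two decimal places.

32.78 wt%

Molar mass of ZrSiO4 = 1×91.224 + 1×28.085 + 4×15.999 = 183.305 g/mol.
Each formula unit contains 1 Si, equivalent to 1/1 = 1.0000 mol SiO2.
M(SiO2) = 1×28.085 + 2×15.999 = 60.083 g/mol.
Mass of SiO2 per formula unit = 1.0000 × 60.083 = 60.083 g.
SiO2 wt% = 60.083 / 183.305 × 100 = 32.78%.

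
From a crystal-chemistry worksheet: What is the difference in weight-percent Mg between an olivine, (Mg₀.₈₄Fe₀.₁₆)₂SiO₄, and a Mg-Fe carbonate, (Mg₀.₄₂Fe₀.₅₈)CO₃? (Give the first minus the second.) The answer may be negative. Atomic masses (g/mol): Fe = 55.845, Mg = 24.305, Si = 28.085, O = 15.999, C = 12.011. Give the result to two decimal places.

M((Mg₀.₈₄Fe₀.₁₆)₂SiO₄) = 150.784 g/mol, so wt% Mg = 40.832/150.784 × 100 = 27.08%.
M((Mg₀.₄₂Fe₀.₅₈)CO₃) = 102.606 g/mol, so wt% Mg = 10.208/102.606 × 100 = 9.95%.
27.08 − 9.95 = 17.13 pp.

17.13 percentage points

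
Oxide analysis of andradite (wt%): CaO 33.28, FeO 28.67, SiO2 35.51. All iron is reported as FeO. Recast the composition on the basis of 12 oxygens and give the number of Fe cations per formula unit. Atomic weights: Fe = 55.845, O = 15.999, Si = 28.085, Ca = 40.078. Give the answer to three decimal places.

CaO: 33.28/56.077 = 0.59347 mol → 0.59347 mol Ca, 0.59347 mol O.
FeO: 28.67/71.844 = 0.39906 mol → 0.39906 mol Fe, 0.39906 mol O.
SiO2: 35.51/60.083 = 0.59102 mol → 0.59102 mol Si, 1.18204 mol O.
Total oxygen = 2.17457 mol. Normalization factor = 12/2.17457 = 5.51833.
Fe per 12 O = 0.39906 × 5.51833 = 2.202.

2.202 Fe apfu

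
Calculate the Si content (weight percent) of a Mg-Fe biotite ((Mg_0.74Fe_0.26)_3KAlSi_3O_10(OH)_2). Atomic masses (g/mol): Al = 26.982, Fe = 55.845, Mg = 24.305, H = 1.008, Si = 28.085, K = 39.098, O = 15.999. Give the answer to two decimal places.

Molar mass of (Mg_0.74Fe_0.26)_3KAlSi_3O_10(OH)_2: 2.22×24.305 + 0.78×55.845 + 1×39.098 + 1×26.982 + 3×28.085 + 12×15.999 + 2×1.008 = 441.855 g/mol.
Mass of Si per formula unit: 3 × 28.085 = 84.255 g.
Weight fraction Si = 84.255 / 441.855 = 0.1907.

19.07 weight percent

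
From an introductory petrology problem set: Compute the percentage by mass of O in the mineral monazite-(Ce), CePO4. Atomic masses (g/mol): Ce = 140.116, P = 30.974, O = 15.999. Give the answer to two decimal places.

27.22 mass %

Molar mass of CePO4: 1*140.116 + 1*30.974 + 4*15.999 = 235.086 g/mol.
Mass of O per formula unit: 4 × 15.999 = 63.996 g.
Weight fraction O = 63.996 / 235.086 = 0.2722.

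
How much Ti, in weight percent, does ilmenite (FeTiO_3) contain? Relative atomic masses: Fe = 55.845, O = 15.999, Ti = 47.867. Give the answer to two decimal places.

M(FeTiO_3) = 151.709 g/mol.
Ti contributes 1 × 47.867 = 47.867 g per mole.
47.867/151.709 = 0.3155 → 31.55%.

31.55 weight percent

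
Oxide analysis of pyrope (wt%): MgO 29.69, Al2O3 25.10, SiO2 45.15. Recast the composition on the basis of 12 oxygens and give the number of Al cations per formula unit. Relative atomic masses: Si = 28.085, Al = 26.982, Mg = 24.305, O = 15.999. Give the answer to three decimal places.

1.984 Al apfu

MgO: 29.69/40.304 = 0.73665 mol → 0.73665 mol Mg, 0.73665 mol O.
Al2O3: 25.10/101.961 = 0.24617 mol → 0.49234 mol Al, 0.73851 mol O.
SiO2: 45.15/60.083 = 0.75146 mol → 0.75146 mol Si, 1.50292 mol O.
Total oxygen = 2.97808 mol. Normalization factor = 12/2.97808 = 4.02944.
Al per 12 O = 0.49234 × 4.02944 = 1.984.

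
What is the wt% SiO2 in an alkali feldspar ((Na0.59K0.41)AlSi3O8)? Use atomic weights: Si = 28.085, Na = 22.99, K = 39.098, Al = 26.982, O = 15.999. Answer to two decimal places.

Molar mass of (Na0.59K0.41)AlSi3O8 = 0.59·22.99 + 0.41·39.098 + 1·26.982 + 3·28.085 + 8·15.999 = 268.823 g/mol.
Each formula unit contains 3 Si, equivalent to 3/1 = 3.0000 mol SiO2.
M(SiO2) = 1×28.085 + 2×15.999 = 60.083 g/mol.
Mass of SiO2 per formula unit = 3.0000 × 60.083 = 180.249 g.
SiO2 wt% = 180.249 / 268.823 × 100 = 67.05%.

67.05 wt%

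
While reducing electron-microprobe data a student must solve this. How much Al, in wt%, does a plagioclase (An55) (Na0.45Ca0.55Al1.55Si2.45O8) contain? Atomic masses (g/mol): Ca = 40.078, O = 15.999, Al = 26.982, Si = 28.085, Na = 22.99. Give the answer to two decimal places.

15.43 wt%

Formula mass = 0.45*22.99 + 0.55*40.078 + 1.55*26.982 + 2.45*28.085 + 8*15.999 = 271.011 g/mol, of which 41.822 g is Al.
So Al makes up 41.822/271.011 = 0.1543 of the mass, i.e. 15.43%.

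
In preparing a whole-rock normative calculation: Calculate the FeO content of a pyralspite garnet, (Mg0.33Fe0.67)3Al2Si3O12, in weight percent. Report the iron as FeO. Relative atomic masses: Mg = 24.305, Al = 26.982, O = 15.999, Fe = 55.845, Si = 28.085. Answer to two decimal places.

Molar mass of (Mg0.33Fe0.67)3Al2Si3O12 = 0.99·24.305 + 2.01·55.845 + 2·26.982 + 3·28.085 + 12·15.999 = 466.517 g/mol.
Each formula unit contains 2.01 Fe, equivalent to 2.01/1 = 2.0100 mol FeO.
M(FeO) = 1×55.845 + 1×15.999 = 71.844 g/mol.
Mass of FeO per formula unit = 2.0100 × 71.844 = 144.406 g.
FeO wt% = 144.406 / 466.517 × 100 = 30.95%.

30.95 wt%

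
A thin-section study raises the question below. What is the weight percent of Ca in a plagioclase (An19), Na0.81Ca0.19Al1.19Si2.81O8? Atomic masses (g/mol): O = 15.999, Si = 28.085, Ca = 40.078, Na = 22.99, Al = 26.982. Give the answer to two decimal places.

M(Na0.81Ca0.19Al1.19Si2.81O8) = 265.256 g/mol.
Ca contributes 0.19 × 40.078 = 7.615 g per mole.
7.615/265.256 = 0.0287 → 2.87%.

2.87 wt%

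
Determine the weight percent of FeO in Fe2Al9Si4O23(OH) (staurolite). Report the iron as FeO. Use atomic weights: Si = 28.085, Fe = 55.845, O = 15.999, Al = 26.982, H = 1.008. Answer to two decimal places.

16.87 wt%

M(Fe2Al9Si4O23(OH)) = 851.852 g/mol; M(FeO) = 71.844 g/mol.
Moles FeO per formula unit = 2 Fe ÷ 1 = 2.0000.
FeO fraction = (2.0000 × 71.844) / 851.852 = 143.688/851.852 = 0.1687.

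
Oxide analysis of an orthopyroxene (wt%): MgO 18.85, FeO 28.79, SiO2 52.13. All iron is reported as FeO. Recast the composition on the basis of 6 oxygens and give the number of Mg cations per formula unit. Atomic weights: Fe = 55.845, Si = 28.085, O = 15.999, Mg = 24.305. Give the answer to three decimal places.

1.078 Mg apfu

18.85 wt% MgO ÷ 40.304 g/mol = 0.46770 mol, giving 0.46770 Mg and 0.46770 O.
28.79 wt% FeO ÷ 71.844 g/mol = 0.40073 mol, giving 0.40073 Fe and 0.40073 O.
52.13 wt% SiO2 ÷ 60.083 g/mol = 0.86763 mol, giving 0.86763 Si and 1.73526 O.
Oxygen sums to 2.60369; scaling by 6/2.60369 = 2.30442 puts the formula on 6 O.
Mg: 0.46770 × 2.30442 = 1.078 atoms per formula unit.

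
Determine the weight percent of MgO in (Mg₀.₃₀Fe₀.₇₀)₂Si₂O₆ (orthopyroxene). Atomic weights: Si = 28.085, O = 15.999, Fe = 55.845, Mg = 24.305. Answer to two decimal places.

M((Mg₀.₃₀Fe₀.₇₀)₂Si₂O₆) = 244.930 g/mol; M(MgO) = 40.304 g/mol.
Moles MgO per formula unit = 0.60 Mg ÷ 1 = 0.6000.
MgO fraction = (0.6000 × 40.304) / 244.930 = 24.182/244.930 = 0.0987.

9.87 wt%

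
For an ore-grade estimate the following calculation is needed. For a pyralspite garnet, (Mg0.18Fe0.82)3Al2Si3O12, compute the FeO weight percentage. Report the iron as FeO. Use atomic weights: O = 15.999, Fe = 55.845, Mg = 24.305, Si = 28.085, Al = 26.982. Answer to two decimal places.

Formula mass = 480.710 g/mol.
2.46 Fe → 2.4600 mol FeO per formula unit; M(FeO) = 71.844, so FeO mass = 176.736 g.
176.736/480.710 × 100 = 36.77 wt%.

36.77 wt%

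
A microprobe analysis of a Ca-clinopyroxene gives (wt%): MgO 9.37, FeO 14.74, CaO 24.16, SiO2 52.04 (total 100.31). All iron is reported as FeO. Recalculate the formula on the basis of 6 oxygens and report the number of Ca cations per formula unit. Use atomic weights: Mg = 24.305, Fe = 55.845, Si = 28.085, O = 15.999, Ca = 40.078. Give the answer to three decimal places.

MgO (M=40.304): mol = 0.23248; Mg = 0.23248, O = 0.23248.
FeO (M=71.844): mol = 0.20517; Fe = 0.20517, O = 0.20517.
CaO (M=56.077): mol = 0.43084; Ca = 0.43084, O = 0.43084.
SiO2 (M=60.083): mol = 0.86614; Si = 0.86614, O = 1.73228.
ΣO = 2.60077; factor = 6/ΣO = 2.30701.
Ca apfu = 0.43084 × 2.30701 = 0.994.

0.994 Ca apfu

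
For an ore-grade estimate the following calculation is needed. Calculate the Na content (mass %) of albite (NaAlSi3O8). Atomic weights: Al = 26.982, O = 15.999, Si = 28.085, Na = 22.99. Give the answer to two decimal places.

8.77 mass %

Molar mass of NaAlSi3O8: 1×22.99 + 1×26.982 + 3×28.085 + 8×15.999 = 262.219 g/mol.
Mass of Na per formula unit: 1 × 22.99 = 22.990 g.
Weight fraction Na = 22.990 / 262.219 = 0.0877.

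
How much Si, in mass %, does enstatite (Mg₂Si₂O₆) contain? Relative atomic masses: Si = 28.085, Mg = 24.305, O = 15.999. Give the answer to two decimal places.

Formula mass = 2*24.305 + 2*28.085 + 6*15.999 = 200.774 g/mol, of which 56.170 g is Si.
So Si makes up 56.170/200.774 = 0.2798 of the mass, i.e. 27.98%.

27.98 mass %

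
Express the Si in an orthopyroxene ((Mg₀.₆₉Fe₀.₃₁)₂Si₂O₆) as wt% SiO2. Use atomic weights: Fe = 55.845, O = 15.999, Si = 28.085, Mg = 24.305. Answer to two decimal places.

M((Mg₀.₆₉Fe₀.₃₁)₂Si₂O₆) = 220.329 g/mol; M(SiO2) = 60.083 g/mol.
Moles SiO2 per formula unit = 2 Si ÷ 1 = 2.0000.
SiO2 fraction = (2.0000 × 60.083) / 220.329 = 120.166/220.329 = 0.5454.

54.54 wt%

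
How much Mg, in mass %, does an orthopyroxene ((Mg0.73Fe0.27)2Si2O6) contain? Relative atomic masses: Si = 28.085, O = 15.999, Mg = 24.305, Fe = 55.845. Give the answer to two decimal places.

16.29 mass %

Formula mass = 1.46×24.305 + 0.54×55.845 + 2×28.085 + 6×15.999 = 217.806 g/mol, of which 35.485 g is Mg.
So Mg makes up 35.485/217.806 = 0.1629 of the mass, i.e. 16.29%.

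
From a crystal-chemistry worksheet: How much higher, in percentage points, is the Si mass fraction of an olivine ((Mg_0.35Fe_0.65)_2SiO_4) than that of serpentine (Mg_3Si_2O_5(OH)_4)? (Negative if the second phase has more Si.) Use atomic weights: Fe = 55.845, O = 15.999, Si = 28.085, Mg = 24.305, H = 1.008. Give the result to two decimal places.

-4.81 percentage points

M((Mg_0.35Fe_0.65)_2SiO_4) = 181.693 g/mol, so wt% Si = 28.085/181.693 × 100 = 15.46%.
M(Mg_3Si_2O_5(OH)_4) = 277.108 g/mol, so wt% Si = 56.170/277.108 × 100 = 20.27%.
15.46 − 20.27 = -4.81 pp.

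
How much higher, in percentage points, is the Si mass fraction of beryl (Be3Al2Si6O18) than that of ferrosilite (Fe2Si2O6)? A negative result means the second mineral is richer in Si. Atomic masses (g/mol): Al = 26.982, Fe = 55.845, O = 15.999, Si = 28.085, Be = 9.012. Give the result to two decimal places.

Si in Be3Al2Si6O18: molar mass 537.492 g/mol; 6×28.085 = 168.510 g → 31.35 wt%.
Si in Fe2Si2O6: molar mass 263.854 g/mol; 2×28.085 = 56.170 g → 21.29 wt%.
Difference = 31.35 − 21.29 = 10.06 percentage points.

10.06 percentage points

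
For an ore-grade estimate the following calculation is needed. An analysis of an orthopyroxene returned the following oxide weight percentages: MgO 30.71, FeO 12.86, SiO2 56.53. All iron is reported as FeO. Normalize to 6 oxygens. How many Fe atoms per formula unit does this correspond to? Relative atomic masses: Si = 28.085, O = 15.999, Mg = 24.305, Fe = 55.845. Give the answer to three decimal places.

0.380 Fe apfu

30.71 wt% MgO ÷ 40.304 g/mol = 0.76196 mol, giving 0.76196 Mg and 0.76196 O.
12.86 wt% FeO ÷ 71.844 g/mol = 0.17900 mol, giving 0.17900 Fe and 0.17900 O.
56.53 wt% SiO2 ÷ 60.083 g/mol = 0.94087 mol, giving 0.94087 Si and 1.88174 O.
Oxygen sums to 2.82270; scaling by 6/2.82270 = 2.12562 puts the formula on 6 O.
Fe: 0.17900 × 2.12562 = 0.380 atoms per formula unit.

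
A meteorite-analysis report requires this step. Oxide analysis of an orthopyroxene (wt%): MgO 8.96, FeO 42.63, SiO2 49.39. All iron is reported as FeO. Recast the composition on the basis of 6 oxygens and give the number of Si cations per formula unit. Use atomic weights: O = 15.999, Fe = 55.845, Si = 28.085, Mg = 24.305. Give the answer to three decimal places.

2.005 Si apfu

MgO (M=40.304): mol = 0.22231; Mg = 0.22231, O = 0.22231.
FeO (M=71.844): mol = 0.59337; Fe = 0.59337, O = 0.59337.
SiO2 (M=60.083): mol = 0.82203; Si = 0.82203, O = 1.64406.
ΣO = 2.45974; factor = 6/ΣO = 2.43928.
Si apfu = 0.82203 × 2.43928 = 2.005.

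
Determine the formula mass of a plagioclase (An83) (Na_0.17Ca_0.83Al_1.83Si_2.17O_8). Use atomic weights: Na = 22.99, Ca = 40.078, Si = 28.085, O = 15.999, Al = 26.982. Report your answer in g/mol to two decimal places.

M = 0.17·22.99 + 0.83·40.078 + 1.83·26.982 + 2.17·28.085 + 8·15.999

275.49 g/mol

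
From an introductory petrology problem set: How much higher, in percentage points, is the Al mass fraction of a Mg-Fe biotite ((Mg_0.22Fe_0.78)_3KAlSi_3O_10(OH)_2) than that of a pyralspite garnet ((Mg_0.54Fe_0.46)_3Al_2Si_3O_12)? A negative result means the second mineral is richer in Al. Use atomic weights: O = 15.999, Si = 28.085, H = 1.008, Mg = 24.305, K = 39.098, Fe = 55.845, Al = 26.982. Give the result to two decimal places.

-6.59 percentage points

First mineral: 26.982 g Al in 491.058 g formula = 5.49 wt% Al.
Second mineral: 53.964 g Al in 446.647 g formula = 12.08 wt% Al.
5.49% − 12.08% gives a difference of -6.59 percentage points.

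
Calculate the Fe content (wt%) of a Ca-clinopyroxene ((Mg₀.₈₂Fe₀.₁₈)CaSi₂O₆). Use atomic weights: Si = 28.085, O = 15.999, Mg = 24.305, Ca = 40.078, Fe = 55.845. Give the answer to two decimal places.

4.52 wt%

Molar mass of (Mg₀.₈₂Fe₀.₁₈)CaSi₂O₆: 0.82×24.305 + 0.18×55.845 + 1×40.078 + 2×28.085 + 6×15.999 = 222.224 g/mol.
Mass of Fe per formula unit: 0.18 × 55.845 = 10.052 g.
Weight fraction Fe = 10.052 / 222.224 = 0.0452.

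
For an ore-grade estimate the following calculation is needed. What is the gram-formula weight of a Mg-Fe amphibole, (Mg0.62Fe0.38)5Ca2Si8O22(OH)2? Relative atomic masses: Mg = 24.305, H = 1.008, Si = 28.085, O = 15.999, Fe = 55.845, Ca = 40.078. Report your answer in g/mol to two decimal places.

872.28 g/mol

The formula mass is the sum 3.10*24.305 + 1.90*55.845 + 2*40.078 + 8*28.085 + 24*15.999 + 2*1.008.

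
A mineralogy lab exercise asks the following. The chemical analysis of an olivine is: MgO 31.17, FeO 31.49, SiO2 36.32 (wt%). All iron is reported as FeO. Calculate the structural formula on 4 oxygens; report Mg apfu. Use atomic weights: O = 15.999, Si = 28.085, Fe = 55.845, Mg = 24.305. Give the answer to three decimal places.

31.17 wt% MgO ÷ 40.304 g/mol = 0.77337 mol, giving 0.77337 Mg and 0.77337 O.
31.49 wt% FeO ÷ 71.844 g/mol = 0.43831 mol, giving 0.43831 Fe and 0.43831 O.
36.32 wt% SiO2 ÷ 60.083 g/mol = 0.60450 mol, giving 0.60450 Si and 1.20900 O.
Oxygen sums to 2.42068; scaling by 4/2.42068 = 1.65243 puts the formula on 4 O.
Mg: 0.77337 × 1.65243 = 1.278 atoms per formula unit.

1.278 Mg apfu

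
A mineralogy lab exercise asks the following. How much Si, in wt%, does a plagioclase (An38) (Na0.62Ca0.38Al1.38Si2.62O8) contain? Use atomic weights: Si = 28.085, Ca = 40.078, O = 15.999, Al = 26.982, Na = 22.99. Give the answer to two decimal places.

Formula mass = 0.62×22.99 + 0.38×40.078 + 1.38×26.982 + 2.62×28.085 + 8×15.999 = 268.293 g/mol, of which 73.583 g is Si.
So Si makes up 73.583/268.293 = 0.2743 of the mass, i.e. 27.43%.

27.43 wt%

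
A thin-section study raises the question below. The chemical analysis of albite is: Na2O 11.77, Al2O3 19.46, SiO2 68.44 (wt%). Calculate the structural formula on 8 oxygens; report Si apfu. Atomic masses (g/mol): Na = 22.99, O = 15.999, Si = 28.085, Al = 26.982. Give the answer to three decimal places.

2.997 Si apfu

11.77 wt% Na2O ÷ 61.979 g/mol = 0.18990 mol, giving 0.37980 Na and 0.18990 O.
19.46 wt% Al2O3 ÷ 101.961 g/mol = 0.19086 mol, giving 0.38172 Al and 0.57258 O.
68.44 wt% SiO2 ÷ 60.083 g/mol = 1.13909 mol, giving 1.13909 Si and 2.27818 O.
Oxygen sums to 3.04066; scaling by 8/3.04066 = 2.63101 puts the formula on 8 O.
Si: 1.13909 × 2.63101 = 2.997 atoms per formula unit.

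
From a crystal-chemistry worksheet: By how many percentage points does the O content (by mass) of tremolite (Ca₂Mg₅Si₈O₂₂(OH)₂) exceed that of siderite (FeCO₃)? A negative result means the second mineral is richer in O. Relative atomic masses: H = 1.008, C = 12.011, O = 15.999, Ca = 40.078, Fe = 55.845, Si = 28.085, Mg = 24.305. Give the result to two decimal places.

M(Ca₂Mg₅Si₈O₂₂(OH)₂) = 812.353 g/mol, so wt% O = 383.976/812.353 × 100 = 47.27%.
M(FeCO₃) = 115.853 g/mol, so wt% O = 47.997/115.853 × 100 = 41.43%.
47.27 − 41.43 = 5.84 pp.

5.84 percentage points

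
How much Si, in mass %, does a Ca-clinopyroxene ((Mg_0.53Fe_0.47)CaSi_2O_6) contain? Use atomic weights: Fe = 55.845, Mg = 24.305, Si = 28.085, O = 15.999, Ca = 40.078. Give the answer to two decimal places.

Molar mass of (Mg_0.53Fe_0.47)CaSi_2O_6: 0.53·24.305 + 0.47·55.845 + 1·40.078 + 2·28.085 + 6·15.999 = 231.371 g/mol.
Mass of Si per formula unit: 2 × 28.085 = 56.170 g.
Weight fraction Si = 56.170 / 231.371 = 0.2428.

24.28 mass %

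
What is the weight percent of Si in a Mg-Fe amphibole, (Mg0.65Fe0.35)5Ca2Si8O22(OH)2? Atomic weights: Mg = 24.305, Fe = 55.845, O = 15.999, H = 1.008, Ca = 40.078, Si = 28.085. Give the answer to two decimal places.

M((Mg0.65Fe0.35)5Ca2Si8O22(OH)2) = 867.548 g/mol.
Si contributes 8 × 28.085 = 224.680 g per mole.
224.680/867.548 = 0.2590 → 25.90%.

25.90 mass %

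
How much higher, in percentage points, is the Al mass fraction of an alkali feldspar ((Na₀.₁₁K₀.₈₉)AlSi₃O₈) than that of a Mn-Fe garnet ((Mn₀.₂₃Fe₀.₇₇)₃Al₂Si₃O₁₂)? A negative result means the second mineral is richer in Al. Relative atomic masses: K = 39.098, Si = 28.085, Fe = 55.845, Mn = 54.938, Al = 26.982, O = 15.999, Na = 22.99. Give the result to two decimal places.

-1.10 percentage points

Al in (Na₀.₁₁K₀.₈₉)AlSi₃O₈: molar mass 276.555 g/mol; 1×26.982 = 26.982 g → 9.76 wt%.
Al in (Mn₀.₂₃Fe₀.₇₇)₃Al₂Si₃O₁₂: molar mass 497.116 g/mol; 2×26.982 = 53.964 g → 10.86 wt%.
Difference = 9.76 − 10.86 = -1.10 percentage points.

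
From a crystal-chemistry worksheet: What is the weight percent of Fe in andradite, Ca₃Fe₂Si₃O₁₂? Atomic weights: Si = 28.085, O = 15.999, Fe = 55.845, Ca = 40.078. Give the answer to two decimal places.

Molar mass of Ca₃Fe₂Si₃O₁₂: 3·40.078 + 2·55.845 + 3·28.085 + 12·15.999 = 508.167 g/mol.
Mass of Fe per formula unit: 2 × 55.845 = 111.690 g.
Weight fraction Fe = 111.690 / 508.167 = 0.2198.

21.98 wt%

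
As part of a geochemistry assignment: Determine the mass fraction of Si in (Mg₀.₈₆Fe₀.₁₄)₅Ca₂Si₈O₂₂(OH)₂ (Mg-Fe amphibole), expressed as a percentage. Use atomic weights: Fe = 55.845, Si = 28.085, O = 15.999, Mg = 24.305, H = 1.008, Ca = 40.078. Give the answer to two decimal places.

Formula mass = 4.30·24.305 + 0.70·55.845 + 2·40.078 + 8·28.085 + 24·15.999 + 2·1.008 = 834.431 g/mol, of which 224.680 g is Si.
So Si makes up 224.680/834.431 = 0.2693 of the mass, i.e. 26.93%.

26.93 mass %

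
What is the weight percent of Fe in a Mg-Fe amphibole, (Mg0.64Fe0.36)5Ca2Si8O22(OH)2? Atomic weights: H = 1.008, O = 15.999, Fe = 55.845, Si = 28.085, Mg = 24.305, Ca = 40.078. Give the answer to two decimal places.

Formula mass = 3.20·24.305 + 1.80·55.845 + 2·40.078 + 8·28.085 + 24·15.999 + 2·1.008 = 869.125 g/mol, of which 100.521 g is Fe.
So Fe makes up 100.521/869.125 = 0.1157 of the mass, i.e. 11.57%.

11.57 wt%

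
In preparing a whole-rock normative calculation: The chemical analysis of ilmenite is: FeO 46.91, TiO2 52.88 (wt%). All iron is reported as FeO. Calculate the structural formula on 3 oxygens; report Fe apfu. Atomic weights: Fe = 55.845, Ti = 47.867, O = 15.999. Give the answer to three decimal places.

0.991 Fe apfu

FeO: 46.91/71.844 = 0.65294 mol → 0.65294 mol Fe, 0.65294 mol O.
TiO2: 52.88/79.865 = 0.66212 mol → 0.66212 mol Ti, 1.32424 mol O.
Total oxygen = 1.97718 mol. Normalization factor = 3/1.97718 = 1.51731.
Fe per 3 O = 0.65294 × 1.51731 = 0.991.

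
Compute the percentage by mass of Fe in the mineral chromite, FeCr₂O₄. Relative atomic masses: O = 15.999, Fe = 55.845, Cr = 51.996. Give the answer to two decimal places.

M(FeCr₂O₄) = 223.833 g/mol.
Fe contributes 1 × 55.845 = 55.845 g per mole.
55.845/223.833 = 0.2495 → 24.95%.

24.95 wt%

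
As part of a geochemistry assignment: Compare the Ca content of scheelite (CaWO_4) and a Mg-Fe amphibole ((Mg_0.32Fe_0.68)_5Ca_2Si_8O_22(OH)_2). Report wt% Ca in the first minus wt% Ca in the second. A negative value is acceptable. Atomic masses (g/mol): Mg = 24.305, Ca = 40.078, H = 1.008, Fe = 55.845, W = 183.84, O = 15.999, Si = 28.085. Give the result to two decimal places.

5.20 percentage points

Ca in CaWO_4: molar mass 287.914 g/mol; 1×40.078 = 40.078 g → 13.92 wt%.
Ca in (Mg_0.32Fe_0.68)_5Ca_2Si_8O_22(OH)_2: molar mass 919.589 g/mol; 2×40.078 = 80.156 g → 8.72 wt%.
Difference = 13.92 − 8.72 = 5.20 percentage points.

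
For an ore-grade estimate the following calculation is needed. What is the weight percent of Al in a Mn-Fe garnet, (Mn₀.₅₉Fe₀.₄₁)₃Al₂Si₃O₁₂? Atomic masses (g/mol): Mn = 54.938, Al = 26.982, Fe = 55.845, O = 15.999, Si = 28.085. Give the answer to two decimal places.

10.88 wt%

Molar mass of (Mn₀.₅₉Fe₀.₄₁)₃Al₂Si₃O₁₂: 1.77·54.938 + 1.23·55.845 + 2·26.982 + 3·28.085 + 12·15.999 = 496.137 g/mol.
Mass of Al per formula unit: 2 × 26.982 = 53.964 g.
Weight fraction Al = 53.964 / 496.137 = 0.1088.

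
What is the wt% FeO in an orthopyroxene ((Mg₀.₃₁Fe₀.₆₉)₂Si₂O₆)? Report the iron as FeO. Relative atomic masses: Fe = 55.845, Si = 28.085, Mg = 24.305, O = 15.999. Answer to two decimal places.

40.58 wt%

Formula mass = 244.299 g/mol.
1.38 Fe → 1.3800 mol FeO per formula unit; M(FeO) = 71.844, so FeO mass = 99.145 g.
99.145/244.299 × 100 = 40.58 wt%.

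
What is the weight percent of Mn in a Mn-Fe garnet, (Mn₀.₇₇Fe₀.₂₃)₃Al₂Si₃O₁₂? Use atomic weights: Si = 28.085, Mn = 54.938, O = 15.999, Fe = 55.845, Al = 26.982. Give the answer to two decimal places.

M((Mn₀.₇₇Fe₀.₂₃)₃Al₂Si₃O₁₂) = 495.647 g/mol.
Mn contributes 2.31 × 54.938 = 126.907 g per mole.
126.907/495.647 = 0.2560 → 25.60%.

25.60 mass %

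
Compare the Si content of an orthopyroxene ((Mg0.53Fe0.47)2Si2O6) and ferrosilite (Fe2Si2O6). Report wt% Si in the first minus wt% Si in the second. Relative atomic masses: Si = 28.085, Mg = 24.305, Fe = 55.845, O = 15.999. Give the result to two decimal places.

3.09 percentage points

M((Mg0.53Fe0.47)2Si2O6) = 230.422 g/mol, so wt% Si = 56.170/230.422 × 100 = 24.38%.
M(Fe2Si2O6) = 263.854 g/mol, so wt% Si = 56.170/263.854 × 100 = 21.29%.
24.38 − 21.29 = 3.09 pp.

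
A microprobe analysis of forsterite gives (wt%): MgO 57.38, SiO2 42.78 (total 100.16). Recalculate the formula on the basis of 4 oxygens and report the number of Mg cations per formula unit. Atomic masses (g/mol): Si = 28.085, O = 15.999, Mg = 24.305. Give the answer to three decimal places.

MgO (M=40.304): mol = 1.42368; Mg = 1.42368, O = 1.42368.
SiO2 (M=60.083): mol = 0.71202; Si = 0.71202, O = 1.42404.
ΣO = 2.84772; factor = 4/ΣO = 1.40463.
Mg apfu = 1.42368 × 1.40463 = 2.000.

2.000 Mg apfu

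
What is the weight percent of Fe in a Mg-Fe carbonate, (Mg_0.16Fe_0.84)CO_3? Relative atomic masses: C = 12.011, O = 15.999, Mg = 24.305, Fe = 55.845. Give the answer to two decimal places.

42.33 weight percent

M((Mg_0.16Fe_0.84)CO_3) = 110.807 g/mol.
Fe contributes 0.84 × 55.845 = 46.910 g per mole.
46.910/110.807 = 0.4233 → 42.33%.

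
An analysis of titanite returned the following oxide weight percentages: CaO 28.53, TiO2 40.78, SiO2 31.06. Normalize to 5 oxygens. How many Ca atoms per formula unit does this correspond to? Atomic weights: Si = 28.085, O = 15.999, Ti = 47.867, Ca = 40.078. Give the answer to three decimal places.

CaO: 28.53/56.077 = 0.50876 mol → 0.50876 mol Ca, 0.50876 mol O.
TiO2: 40.78/79.865 = 0.51061 mol → 0.51061 mol Ti, 1.02122 mol O.
SiO2: 31.06/60.083 = 0.51695 mol → 0.51695 mol Si, 1.03390 mol O.
Total oxygen = 2.56388 mol. Normalization factor = 5/2.56388 = 1.95017.
Ca per 5 O = 0.50876 × 1.95017 = 0.992.

0.992 Ca apfu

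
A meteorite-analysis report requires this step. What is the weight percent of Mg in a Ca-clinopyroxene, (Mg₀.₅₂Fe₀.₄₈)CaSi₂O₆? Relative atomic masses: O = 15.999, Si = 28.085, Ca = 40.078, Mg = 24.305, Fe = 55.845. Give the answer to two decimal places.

5.46 wt%

Formula mass = 0.52·24.305 + 0.48·55.845 + 1·40.078 + 2·28.085 + 6·15.999 = 231.686 g/mol, of which 12.639 g is Mg.
So Mg makes up 12.639/231.686 = 0.0546 of the mass, i.e. 5.46%.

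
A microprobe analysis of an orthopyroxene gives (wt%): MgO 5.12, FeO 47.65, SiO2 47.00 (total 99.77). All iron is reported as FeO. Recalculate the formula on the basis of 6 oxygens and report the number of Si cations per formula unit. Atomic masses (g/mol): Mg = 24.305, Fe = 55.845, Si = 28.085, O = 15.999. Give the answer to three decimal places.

MgO (M=40.304): mol = 0.12703; Mg = 0.12703, O = 0.12703.
FeO (M=71.844): mol = 0.66324; Fe = 0.66324, O = 0.66324.
SiO2 (M=60.083): mol = 0.78225; Si = 0.78225, O = 1.56450.
ΣO = 2.35477; factor = 6/ΣO = 2.54802.
Si apfu = 0.78225 × 2.54802 = 1.993.

1.993 Si apfu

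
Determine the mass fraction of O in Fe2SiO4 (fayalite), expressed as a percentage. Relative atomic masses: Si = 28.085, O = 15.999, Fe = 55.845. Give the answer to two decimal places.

Molar mass of Fe2SiO4: 2×55.845 + 1×28.085 + 4×15.999 = 203.771 g/mol.
Mass of O per formula unit: 4 × 15.999 = 63.996 g.
Weight fraction O = 63.996 / 203.771 = 0.3141.

31.41 mass %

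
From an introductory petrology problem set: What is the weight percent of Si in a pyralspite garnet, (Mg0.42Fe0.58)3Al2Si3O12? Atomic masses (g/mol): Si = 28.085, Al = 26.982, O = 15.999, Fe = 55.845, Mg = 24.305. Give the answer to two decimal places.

18.40 mass %

Formula mass = 1.26*24.305 + 1.74*55.845 + 2*26.982 + 3*28.085 + 12*15.999 = 458.002 g/mol, of which 84.255 g is Si.
So Si makes up 84.255/458.002 = 0.1840 of the mass, i.e. 18.40%.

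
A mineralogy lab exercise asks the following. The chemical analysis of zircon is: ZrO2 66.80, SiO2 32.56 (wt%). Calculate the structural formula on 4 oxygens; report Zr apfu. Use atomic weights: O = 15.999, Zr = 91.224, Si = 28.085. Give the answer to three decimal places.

1.000 Zr apfu

ZrO2: 66.80/123.222 = 0.54211 mol → 0.54211 mol Zr, 1.08422 mol O.
SiO2: 32.56/60.083 = 0.54192 mol → 0.54192 mol Si, 1.08384 mol O.
Total oxygen = 2.16806 mol. Normalization factor = 4/2.16806 = 1.84497.
Zr per 4 O = 0.54211 × 1.84497 = 1.000.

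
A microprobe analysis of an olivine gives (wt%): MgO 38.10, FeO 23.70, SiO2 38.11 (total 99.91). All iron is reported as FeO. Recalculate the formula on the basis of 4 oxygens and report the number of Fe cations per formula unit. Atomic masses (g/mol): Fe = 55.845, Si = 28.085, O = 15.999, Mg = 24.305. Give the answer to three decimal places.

0.519 Fe apfu

MgO (M=40.304): mol = 0.94532; Mg = 0.94532, O = 0.94532.
FeO (M=71.844): mol = 0.32988; Fe = 0.32988, O = 0.32988.
SiO2 (M=60.083): mol = 0.63429; Si = 0.63429, O = 1.26858.
ΣO = 2.54378; factor = 4/ΣO = 1.57246.
Fe apfu = 0.32988 × 1.57246 = 0.519.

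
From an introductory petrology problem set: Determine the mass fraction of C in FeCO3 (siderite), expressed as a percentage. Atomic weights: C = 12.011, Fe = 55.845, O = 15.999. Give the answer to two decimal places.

10.37 weight percent

M(FeCO3) = 115.853 g/mol.
C contributes 1 × 12.011 = 12.011 g per mole.
12.011/115.853 = 0.1037 → 10.37%.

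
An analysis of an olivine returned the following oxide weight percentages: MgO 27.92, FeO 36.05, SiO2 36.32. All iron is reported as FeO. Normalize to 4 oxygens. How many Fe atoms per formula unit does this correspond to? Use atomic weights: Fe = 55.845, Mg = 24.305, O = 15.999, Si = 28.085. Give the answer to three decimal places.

27.92 wt% MgO ÷ 40.304 g/mol = 0.69274 mol, giving 0.69274 Mg and 0.69274 O.
36.05 wt% FeO ÷ 71.844 g/mol = 0.50178 mol, giving 0.50178 Fe and 0.50178 O.
36.32 wt% SiO2 ÷ 60.083 g/mol = 0.60450 mol, giving 0.60450 Si and 1.20900 O.
Oxygen sums to 2.40352; scaling by 4/2.40352 = 1.66423 puts the formula on 4 O.
Fe: 0.50178 × 1.66423 = 0.835 atoms per formula unit.

0.835 Fe apfu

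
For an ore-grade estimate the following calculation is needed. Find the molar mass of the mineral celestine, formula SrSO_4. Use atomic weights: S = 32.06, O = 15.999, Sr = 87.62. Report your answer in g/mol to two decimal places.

183.68 g/mol

The formula mass is the sum 1·87.62 + 1·32.06 + 4·15.999.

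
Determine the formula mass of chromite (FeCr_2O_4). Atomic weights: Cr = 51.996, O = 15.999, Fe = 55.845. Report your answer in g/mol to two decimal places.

The formula mass is the sum 1×55.845 + 2×51.996 + 4×15.999.

223.83 g/mol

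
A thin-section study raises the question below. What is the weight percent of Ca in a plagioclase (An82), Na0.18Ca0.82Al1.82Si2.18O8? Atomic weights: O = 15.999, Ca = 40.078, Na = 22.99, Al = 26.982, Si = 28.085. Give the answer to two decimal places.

11.94 wt%

M(Na0.18Ca0.82Al1.82Si2.18O8) = 275.327 g/mol.
Ca contributes 0.82 × 40.078 = 32.864 g per mole.
32.864/275.327 = 0.1194 → 11.94%.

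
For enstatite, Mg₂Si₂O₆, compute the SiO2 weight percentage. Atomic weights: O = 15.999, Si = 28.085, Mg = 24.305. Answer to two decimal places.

Molar mass of Mg₂Si₂O₆ = 2·24.305 + 2·28.085 + 6·15.999 = 200.774 g/mol.
Each formula unit contains 2 Si, equivalent to 2/1 = 2.0000 mol SiO2.
M(SiO2) = 1×28.085 + 2×15.999 = 60.083 g/mol.
Mass of SiO2 per formula unit = 2.0000 × 60.083 = 120.166 g.
SiO2 wt% = 120.166 / 200.774 × 100 = 59.85%.

59.85 wt%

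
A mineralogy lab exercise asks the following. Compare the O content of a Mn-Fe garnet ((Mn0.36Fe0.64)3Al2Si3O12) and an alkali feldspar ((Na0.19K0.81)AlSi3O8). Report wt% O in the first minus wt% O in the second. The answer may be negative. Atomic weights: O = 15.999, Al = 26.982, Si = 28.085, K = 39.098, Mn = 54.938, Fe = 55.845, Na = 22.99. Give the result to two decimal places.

O in (Mn0.36Fe0.64)3Al2Si3O12: molar mass 496.762 g/mol; 12×15.999 = 191.988 g → 38.65 wt%.
O in (Na0.19K0.81)AlSi3O8: molar mass 275.266 g/mol; 8×15.999 = 127.992 g → 46.50 wt%.
Difference = 38.65 − 46.50 = -7.85 percentage points.

-7.85 percentage points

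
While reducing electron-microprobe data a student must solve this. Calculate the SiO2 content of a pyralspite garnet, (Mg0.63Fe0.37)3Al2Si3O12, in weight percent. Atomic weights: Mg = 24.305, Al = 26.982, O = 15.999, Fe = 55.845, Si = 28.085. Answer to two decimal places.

Formula mass = 438.131 g/mol.
3 Si → 3.0000 mol SiO2 per formula unit; M(SiO2) = 60.083, so SiO2 mass = 180.249 g.
180.249/438.131 × 100 = 41.14 wt%.

41.14 wt%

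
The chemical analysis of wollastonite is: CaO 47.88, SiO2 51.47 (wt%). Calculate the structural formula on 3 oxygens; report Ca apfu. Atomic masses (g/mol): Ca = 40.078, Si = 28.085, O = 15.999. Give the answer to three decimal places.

47.88 wt% CaO ÷ 56.077 g/mol = 0.85383 mol, giving 0.85383 Ca and 0.85383 O.
51.47 wt% SiO2 ÷ 60.083 g/mol = 0.85665 mol, giving 0.85665 Si and 1.71330 O.
Oxygen sums to 2.56713; scaling by 3/2.56713 = 1.16862 puts the formula on 3 O.
Ca: 0.85383 × 1.16862 = 0.998 atoms per formula unit.

0.998 Ca apfu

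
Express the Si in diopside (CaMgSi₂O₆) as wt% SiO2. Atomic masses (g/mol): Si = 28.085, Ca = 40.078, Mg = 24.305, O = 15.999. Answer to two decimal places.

Molar mass of CaMgSi₂O₆ = 1×40.078 + 1×24.305 + 2×28.085 + 6×15.999 = 216.547 g/mol.
Each formula unit contains 2 Si, equivalent to 2/1 = 2.0000 mol SiO2.
M(SiO2) = 1×28.085 + 2×15.999 = 60.083 g/mol.
Mass of SiO2 per formula unit = 2.0000 × 60.083 = 120.166 g.
SiO2 wt% = 120.166 / 216.547 × 100 = 55.49%.

55.49 wt%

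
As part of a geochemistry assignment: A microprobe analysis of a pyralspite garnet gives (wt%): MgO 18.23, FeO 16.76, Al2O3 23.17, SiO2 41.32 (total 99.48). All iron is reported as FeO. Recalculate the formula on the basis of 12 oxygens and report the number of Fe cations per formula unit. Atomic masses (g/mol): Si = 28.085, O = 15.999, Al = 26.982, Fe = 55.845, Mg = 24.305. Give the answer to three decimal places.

MgO: 18.23/40.304 = 0.45231 mol → 0.45231 mol Mg, 0.45231 mol O.
FeO: 16.76/71.844 = 0.23328 mol → 0.23328 mol Fe, 0.23328 mol O.
Al2O3: 23.17/101.961 = 0.22724 mol → 0.45448 mol Al, 0.68172 mol O.
SiO2: 41.32/60.083 = 0.68772 mol → 0.68772 mol Si, 1.37544 mol O.
Total oxygen = 2.74275 mol. Normalization factor = 12/2.74275 = 4.37517.
Fe per 12 O = 0.23328 × 4.37517 = 1.021.

1.021 Fe apfu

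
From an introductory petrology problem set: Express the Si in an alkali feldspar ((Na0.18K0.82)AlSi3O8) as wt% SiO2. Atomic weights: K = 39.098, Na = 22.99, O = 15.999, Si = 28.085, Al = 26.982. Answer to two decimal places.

65.44 wt%

Formula mass = 275.428 g/mol.
3 Si → 3.0000 mol SiO2 per formula unit; M(SiO2) = 60.083, so SiO2 mass = 180.249 g.
180.249/275.428 × 100 = 65.44 wt%.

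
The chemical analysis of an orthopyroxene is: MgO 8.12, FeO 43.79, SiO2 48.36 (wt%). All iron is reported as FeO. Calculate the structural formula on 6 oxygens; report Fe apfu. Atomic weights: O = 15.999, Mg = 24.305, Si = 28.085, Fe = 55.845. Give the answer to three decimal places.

MgO: 8.12/40.304 = 0.20147 mol → 0.20147 mol Mg, 0.20147 mol O.
FeO: 43.79/71.844 = 0.60952 mol → 0.60952 mol Fe, 0.60952 mol O.
SiO2: 48.36/60.083 = 0.80489 mol → 0.80489 mol Si, 1.60978 mol O.
Total oxygen = 2.42077 mol. Normalization factor = 6/2.42077 = 2.47855.
Fe per 6 O = 0.60952 × 2.47855 = 1.511.

1.511 Fe apfu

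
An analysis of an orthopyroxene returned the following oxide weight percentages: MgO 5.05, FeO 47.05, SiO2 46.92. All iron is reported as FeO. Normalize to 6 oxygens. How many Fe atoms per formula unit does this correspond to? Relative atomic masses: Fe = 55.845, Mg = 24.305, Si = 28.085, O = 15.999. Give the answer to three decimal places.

MgO (M=40.304): mol = 0.12530; Mg = 0.12530, O = 0.12530.
FeO (M=71.844): mol = 0.65489; Fe = 0.65489, O = 0.65489.
SiO2 (M=60.083): mol = 0.78092; Si = 0.78092, O = 1.56184.
ΣO = 2.34203; factor = 6/ΣO = 2.56188.
Fe apfu = 0.65489 × 2.56188 = 1.678.

1.678 Fe apfu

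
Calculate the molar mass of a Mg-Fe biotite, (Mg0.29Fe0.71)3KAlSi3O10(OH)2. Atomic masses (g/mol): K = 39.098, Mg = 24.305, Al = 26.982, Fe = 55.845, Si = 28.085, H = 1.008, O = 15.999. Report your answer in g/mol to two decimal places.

M = 0.87×24.305 + 2.13×55.845 + 1×39.098 + 1×26.982 + 3×28.085 + 12×15.999 + 2×1.008

484.43 g/mol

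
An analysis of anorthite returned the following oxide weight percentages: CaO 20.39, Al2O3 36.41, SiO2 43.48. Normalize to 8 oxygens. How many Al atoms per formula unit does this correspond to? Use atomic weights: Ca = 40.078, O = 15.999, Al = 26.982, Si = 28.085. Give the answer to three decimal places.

1.982 Al apfu

CaO: 20.39/56.077 = 0.36361 mol → 0.36361 mol Ca, 0.36361 mol O.
Al2O3: 36.41/101.961 = 0.35710 mol → 0.71420 mol Al, 1.07130 mol O.
SiO2: 43.48/60.083 = 0.72367 mol → 0.72367 mol Si, 1.44734 mol O.
Total oxygen = 2.88225 mol. Normalization factor = 8/2.88225 = 2.77561.
Al per 8 O = 0.71420 × 2.77561 = 1.982.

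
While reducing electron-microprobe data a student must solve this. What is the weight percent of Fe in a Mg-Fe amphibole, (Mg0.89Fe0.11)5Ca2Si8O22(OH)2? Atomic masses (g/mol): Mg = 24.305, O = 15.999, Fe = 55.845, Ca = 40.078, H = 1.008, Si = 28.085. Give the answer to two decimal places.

3.70 weight percent

Formula mass = 4.45*24.305 + 0.55*55.845 + 2*40.078 + 8*28.085 + 24*15.999 + 2*1.008 = 829.700 g/mol, of which 30.715 g is Fe.
So Fe makes up 30.715/829.700 = 0.0370 of the mass, i.e. 3.70%.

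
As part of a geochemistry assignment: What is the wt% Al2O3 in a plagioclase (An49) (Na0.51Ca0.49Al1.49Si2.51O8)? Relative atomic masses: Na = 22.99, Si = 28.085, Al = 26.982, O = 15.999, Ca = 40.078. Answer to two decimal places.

Molar mass of Na0.51Ca0.49Al1.49Si2.51O8 = 0.51*22.99 + 0.49*40.078 + 1.49*26.982 + 2.51*28.085 + 8*15.999 = 270.052 g/mol.
Each formula unit contains 1.49 Al, equivalent to 1.49/2 = 0.7450 mol Al2O3.
M(Al2O3) = 2×26.982 + 3×15.999 = 101.961 g/mol.
Mass of Al2O3 per formula unit = 0.7450 × 101.961 = 75.961 g.
Al2O3 wt% = 75.961 / 270.052 × 100 = 28.13%.

28.13 wt%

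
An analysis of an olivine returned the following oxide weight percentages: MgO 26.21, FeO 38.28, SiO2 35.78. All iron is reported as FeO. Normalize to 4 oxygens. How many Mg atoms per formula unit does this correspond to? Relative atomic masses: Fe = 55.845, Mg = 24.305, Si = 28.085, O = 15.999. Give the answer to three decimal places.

1.096 Mg apfu

MgO (M=40.304): mol = 0.65031; Mg = 0.65031, O = 0.65031.
FeO (M=71.844): mol = 0.53282; Fe = 0.53282, O = 0.53282.
SiO2 (M=60.083): mol = 0.59551; Si = 0.59551, O = 1.19102.
ΣO = 2.37415; factor = 4/ΣO = 1.68481.
Mg apfu = 0.65031 × 1.68481 = 1.096.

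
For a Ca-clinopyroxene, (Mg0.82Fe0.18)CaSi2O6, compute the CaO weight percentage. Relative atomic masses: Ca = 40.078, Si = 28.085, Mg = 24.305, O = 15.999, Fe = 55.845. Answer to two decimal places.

M((Mg0.82Fe0.18)CaSi2O6) = 222.224 g/mol; M(CaO) = 56.077 g/mol.
Moles CaO per formula unit = 1 Ca ÷ 1 = 1.0000.
CaO fraction = (1.0000 × 56.077) / 222.224 = 56.077/222.224 = 0.2523.

25.23 wt%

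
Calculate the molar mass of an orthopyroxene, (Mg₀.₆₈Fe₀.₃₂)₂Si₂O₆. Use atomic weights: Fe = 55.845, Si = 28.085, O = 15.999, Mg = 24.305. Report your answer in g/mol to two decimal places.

M = 1.36×24.305 + 0.64×55.845 + 2×28.085 + 6×15.999

220.96 g/mol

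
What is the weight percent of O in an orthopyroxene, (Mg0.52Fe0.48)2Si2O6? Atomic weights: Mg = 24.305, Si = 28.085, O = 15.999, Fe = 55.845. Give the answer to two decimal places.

41.55 weight percent

Molar mass of (Mg0.52Fe0.48)2Si2O6: 1.04*24.305 + 0.96*55.845 + 2*28.085 + 6*15.999 = 231.052 g/mol.
Mass of O per formula unit: 6 × 15.999 = 95.994 g.
Weight fraction O = 95.994 / 231.052 = 0.4155.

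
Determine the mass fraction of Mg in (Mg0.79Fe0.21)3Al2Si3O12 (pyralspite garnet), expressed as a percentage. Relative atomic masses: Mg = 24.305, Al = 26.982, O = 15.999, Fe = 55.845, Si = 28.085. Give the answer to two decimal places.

Molar mass of (Mg0.79Fe0.21)3Al2Si3O12: 2.37·24.305 + 0.63·55.845 + 2·26.982 + 3·28.085 + 12·15.999 = 422.992 g/mol.
Mass of Mg per formula unit: 2.37 × 24.305 = 57.603 g.
Weight fraction Mg = 57.603 / 422.992 = 0.1362.

13.62 wt%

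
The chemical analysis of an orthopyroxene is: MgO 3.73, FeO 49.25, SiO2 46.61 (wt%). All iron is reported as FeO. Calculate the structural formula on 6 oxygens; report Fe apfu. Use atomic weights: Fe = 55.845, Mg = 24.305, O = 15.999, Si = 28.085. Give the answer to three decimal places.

3.73 wt% MgO ÷ 40.304 g/mol = 0.09255 mol, giving 0.09255 Mg and 0.09255 O.
49.25 wt% FeO ÷ 71.844 g/mol = 0.68551 mol, giving 0.68551 Fe and 0.68551 O.
46.61 wt% SiO2 ÷ 60.083 g/mol = 0.77576 mol, giving 0.77576 Si and 1.55152 O.
Oxygen sums to 2.32958; scaling by 6/2.32958 = 2.57557 puts the formula on 6 O.
Fe: 0.68551 × 2.57557 = 1.766 atoms per formula unit.

1.766 Fe apfu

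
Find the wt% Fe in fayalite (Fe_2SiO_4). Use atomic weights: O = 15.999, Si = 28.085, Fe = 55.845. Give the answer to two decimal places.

M(Fe_2SiO_4) = 203.771 g/mol.
Fe contributes 2 × 55.845 = 111.690 g per mole.
111.690/203.771 = 0.5481 → 54.81%.

54.81 mass %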